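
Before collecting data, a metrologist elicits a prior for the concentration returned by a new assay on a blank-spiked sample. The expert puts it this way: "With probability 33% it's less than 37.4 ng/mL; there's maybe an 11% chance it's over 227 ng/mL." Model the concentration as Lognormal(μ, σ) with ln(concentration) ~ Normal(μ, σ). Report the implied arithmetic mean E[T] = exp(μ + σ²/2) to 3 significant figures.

E[T] ≈ 108 ng/mL

If T ~ Lognormal(μ,σ) then ln T ~ Normal(μ,σ), so the p-quantile of ln T is μ + z_p·σ.
ln(37.4) = 3.622 and ln(227) = 5.425; z_{0.33} = -0.4399, z_{0.89} = 1.227.
σ = (5.425 − 3.622)/(1.227 − (-0.4399)) = 1.082.
μ = 3.622 − (-0.4399)·1.082 = 4.098.
E[T] = exp(μ + σ²/2) = exp(4.098 + 0.5855) = 108 ng/mL.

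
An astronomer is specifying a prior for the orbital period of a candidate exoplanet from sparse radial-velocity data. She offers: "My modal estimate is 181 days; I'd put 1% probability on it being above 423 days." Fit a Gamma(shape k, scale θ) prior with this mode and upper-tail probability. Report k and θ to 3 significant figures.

k ≈ 7.61, θ ≈ 27.4

Gamma(k,θ) with k>1 has mode (k−1)θ, so θ = 181/(k−1).
Need P(X < 423) = 0.99 with θ tied to k this way. Start at k = 2, θ = 181: P(X<423) ≈ 0.678.
Too low — raise k to concentrate. Iterating converges to k ≈ 7.61.
Then θ = 181/(7.61−1) ≈ 27.4.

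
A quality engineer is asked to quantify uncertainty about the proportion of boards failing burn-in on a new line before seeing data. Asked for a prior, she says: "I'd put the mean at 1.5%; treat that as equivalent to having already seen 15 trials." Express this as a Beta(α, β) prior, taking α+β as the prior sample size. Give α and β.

Under the effective-sample-size interpretation, Beta(α, β) has prior mean α/(α+β) and prior sample size α+β.
So α+β = 15 and α/(α+β) = 0.015, giving α = 0.015·15 = 0.225 and β = 15 − 0.225 = 14.775.

α = 0.225, β = 14.775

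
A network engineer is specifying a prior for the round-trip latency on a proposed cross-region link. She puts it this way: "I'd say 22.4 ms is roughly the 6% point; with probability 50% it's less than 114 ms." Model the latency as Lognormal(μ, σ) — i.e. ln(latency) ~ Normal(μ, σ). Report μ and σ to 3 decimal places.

If T ~ Lognormal(μ,σ) then ln T ~ Normal(μ,σ), so the p-quantile of ln T is μ + z_p·σ.
ln(22.4) = 3.109 and ln(114) = 4.736; z_{0.06} = -1.555, z_{0.5} = 0.
σ = (4.736 − 3.109)/(0 − (-1.555)) = 1.047.
μ = 3.109 − (-1.555)·1.047 = 4.736.

μ ≈ 4.736, σ ≈ 1.047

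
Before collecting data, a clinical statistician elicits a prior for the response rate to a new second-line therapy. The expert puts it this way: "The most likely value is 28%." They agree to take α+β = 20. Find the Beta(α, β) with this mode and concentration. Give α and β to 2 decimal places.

For α,β > 1 the Beta mode is (α−1)/(α+β−2). With α+β = 20, the mode is (α−1)/18.
Set (α−1)/18 = 0.28 → α = 1 + 0.28·18 = 6.04.
β = 20 − α = 13.96.

α = 6.04, β = 13.96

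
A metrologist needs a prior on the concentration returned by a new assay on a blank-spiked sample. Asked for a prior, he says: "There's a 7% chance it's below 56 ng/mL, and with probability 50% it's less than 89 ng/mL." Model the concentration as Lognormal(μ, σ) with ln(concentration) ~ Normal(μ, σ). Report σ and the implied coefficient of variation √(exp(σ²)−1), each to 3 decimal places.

σ ≈ 0.314, CV ≈ 0.322

If T ~ Lognormal(μ,σ) then ln T ~ Normal(μ,σ), so the p-quantile of ln T is μ + z_p·σ.
ln(56) = 4.025 and ln(89) = 4.489; z_{0.07} = -1.476, z_{0.5} = 0.
σ = (4.489 − 4.025)/(0 − (-1.476)) = 0.314.
μ = 4.025 − (-1.476)·0.314 = 4.489.
CV = √(exp(σ²)−1) = √(exp(0.0985)−1) = 0.322.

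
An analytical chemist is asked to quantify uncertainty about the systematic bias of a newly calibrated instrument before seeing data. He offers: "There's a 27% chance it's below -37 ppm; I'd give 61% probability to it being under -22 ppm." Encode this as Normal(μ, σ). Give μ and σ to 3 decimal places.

μ = -26.696, σ = 16.814

For Normal(μ,σ), the p-quantile is μ + z_p·σ. Here z_{0.27} = -0.6128, z_{0.61} = 0.2793.
So -37 = μ − 0.6128σ and -22 = μ + 0.2793σ.
Subtracting: σ = (-22 − -37)/(0.2793 − (-0.6128)) = 16.814.
Then μ = -37 − (-0.6128)·16.814 = -26.696.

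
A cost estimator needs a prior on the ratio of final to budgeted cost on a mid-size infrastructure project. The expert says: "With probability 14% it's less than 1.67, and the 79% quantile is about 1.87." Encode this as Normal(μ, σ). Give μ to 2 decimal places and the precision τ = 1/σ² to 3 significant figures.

μ = 1.78, τ = 89

The p-quantile of Normal(μ,σ) is μ + z_p·σ, with z_{0.14} = -1.08 and z_{0.79} = 0.8064.
Eliminate σ: μ = (z₂·x₁ − z₁·x₂)/(z₂ − z₁) = (0.8064·1.67 − (-1.08)·1.87)/1.887 = 1.78.
Then σ = (x₂ − x₁)/(z₂ − z₁) = (1.87 − 1.67)/1.887 = 0.11.
Precision τ = 1/σ² = 1/0.106² = 89.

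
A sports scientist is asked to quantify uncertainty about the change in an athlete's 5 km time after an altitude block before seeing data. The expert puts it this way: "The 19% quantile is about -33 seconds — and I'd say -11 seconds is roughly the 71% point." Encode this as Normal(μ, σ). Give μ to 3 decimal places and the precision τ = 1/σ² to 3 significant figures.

μ = -19.506, τ = 0.00423

The p-quantile of Normal(μ,σ) is μ + z_p·σ, with z_{0.19} = -0.8779 and z_{0.71} = 0.5534.
Eliminate σ: μ = (z₂·x₁ − z₁·x₂)/(z₂ − z₁) = (0.5534·-33 − (-0.8779)·-11)/1.431 = -19.506.
Then σ = (x₂ − x₁)/(z₂ − z₁) = (-11 − -33)/1.431 = 15.371.
Precision τ = 1/σ² = 1/15.37² = 0.00423.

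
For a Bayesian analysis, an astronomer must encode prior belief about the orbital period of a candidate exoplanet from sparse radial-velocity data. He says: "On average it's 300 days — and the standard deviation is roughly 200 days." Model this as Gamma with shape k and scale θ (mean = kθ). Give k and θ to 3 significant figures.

k ≈ 2.25, θ ≈ 133

For Gamma(k, scale θ): mean = kθ, variance = kθ², so CV = 1/√k.
CV = SD/mean = 200/300 = 0.6667, hence k = 1/CV² = 2.25.
Then θ = mean/k = 300/2.25 = 133.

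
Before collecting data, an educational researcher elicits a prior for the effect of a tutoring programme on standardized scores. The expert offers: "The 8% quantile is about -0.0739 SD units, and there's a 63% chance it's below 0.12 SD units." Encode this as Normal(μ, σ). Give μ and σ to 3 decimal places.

μ = 0.083, σ = 0.112

For Normal(μ,σ), the p-quantile is μ + z_p·σ. Here z_{0.08} = -1.405, z_{0.63} = 0.3319.
So -0.0739 = μ − 1.405σ and 0.12 = μ + 0.3319σ.
Subtracting: σ = (0.12 − -0.0739)/(0.3319 − (-1.405)) = 0.112.
Then μ = -0.0739 − (-1.405)·0.112 = 0.083.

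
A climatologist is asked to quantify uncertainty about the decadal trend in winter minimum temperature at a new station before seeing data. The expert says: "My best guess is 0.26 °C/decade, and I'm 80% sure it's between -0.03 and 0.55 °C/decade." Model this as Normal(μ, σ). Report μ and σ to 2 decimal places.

A symmetric 80% interval runs μ ± z·σ with z = 1.282.
Half-width = 0.29, so σ = 0.29/1.282 = 0.23.
μ is the stated best guess, 0.26.

μ = 0.26, σ = 0.23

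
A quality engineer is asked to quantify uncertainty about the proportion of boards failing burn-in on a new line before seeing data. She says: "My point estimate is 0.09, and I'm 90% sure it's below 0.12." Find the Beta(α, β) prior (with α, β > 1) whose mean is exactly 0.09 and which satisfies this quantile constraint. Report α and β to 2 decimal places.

With mean 0.09 fixed, write α = 0.09s, β = 0.91s where s = α+β.
Need P(θ < 0.12) = 0.9 under Beta(0.09s, 0.91s). Normal approximation: (q−m)/√(m(1−m)/s) ≈ z_{0.9} = 1.28, so s ≈ 0.09·0.91·(1.28)²/(0.12−0.09)² = 149.5.
At s = 149.5: P(θ<0.12) ≈ 0.894. Adjusting to match 0.9 gives s ≈ 158.43.
So α = 0.09·158.43 ≈ 14.26, β = 0.91·158.43 ≈ 144.17.

α ≈ 14.26, β ≈ 144.17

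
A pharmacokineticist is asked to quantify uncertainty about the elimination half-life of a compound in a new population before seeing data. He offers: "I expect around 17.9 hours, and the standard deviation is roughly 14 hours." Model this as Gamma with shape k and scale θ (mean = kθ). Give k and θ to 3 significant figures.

k ≈ 1.63, θ ≈ 10.9

For Gamma(k, scale θ): mean = kθ, variance = kθ², so CV = 1/√k.
CV = SD/mean = 14/17.9 = 0.7821, hence k = 1/CV² = 1.63.
Then θ = mean/k = 17.9/1.63 = 10.9.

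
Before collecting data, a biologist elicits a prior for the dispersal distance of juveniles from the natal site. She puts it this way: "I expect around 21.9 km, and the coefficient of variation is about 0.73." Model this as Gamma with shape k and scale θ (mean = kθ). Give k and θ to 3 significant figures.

For Gamma(k, scale θ): mean = kθ, variance = kθ², so CV = 1/√k.
CV = 0.73, hence k = 1/CV² = 1.88.
Then θ = mean/k = 21.9/1.88 = 11.7.

k ≈ 1.88, θ ≈ 11.7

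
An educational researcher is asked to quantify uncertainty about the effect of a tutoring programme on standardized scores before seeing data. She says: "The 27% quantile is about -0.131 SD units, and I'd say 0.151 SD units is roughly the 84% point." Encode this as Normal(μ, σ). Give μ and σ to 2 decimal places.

μ = -0.02, σ = 0.18

For Normal(μ,σ), the p-quantile is μ + z_p·σ. Here z_{0.27} = -0.6128, z_{0.84} = 0.9945.
So -0.131 = μ − 0.6128σ and 0.151 = μ + 0.9945σ.
Subtracting: σ = (0.151 − -0.131)/(0.9945 − (-0.6128)) = 0.18.
Then μ = -0.131 − (-0.6128)·0.18 = -0.02.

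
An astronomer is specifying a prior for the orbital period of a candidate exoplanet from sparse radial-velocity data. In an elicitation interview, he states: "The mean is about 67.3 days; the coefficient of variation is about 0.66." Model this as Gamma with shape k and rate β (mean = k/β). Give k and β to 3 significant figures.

k ≈ 2.3, β ≈ 0.0341

For Gamma(k, rate β): mean = k/β, variance = k/β², so CV = 1/√k.
CV = 0.66, hence k = 1/CV² = 2.3.
Then β = k/mean = 2.3/67.3 = 0.0341.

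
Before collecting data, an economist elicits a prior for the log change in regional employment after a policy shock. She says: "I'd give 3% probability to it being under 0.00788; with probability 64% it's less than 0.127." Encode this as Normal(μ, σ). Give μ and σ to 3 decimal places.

For Normal(μ,σ), the p-quantile is μ + z_p·σ. Here z_{0.03} = -1.881, z_{0.64} = 0.3585.
So 0.00788 = μ − 1.881σ and 0.127 = μ + 0.3585σ.
Subtracting: σ = (0.127 − 0.00788)/(0.3585 − (-1.881)) = 0.053.
Then μ = 0.00788 − (-1.881)·0.053 = 0.108.

μ = 0.108, σ = 0.053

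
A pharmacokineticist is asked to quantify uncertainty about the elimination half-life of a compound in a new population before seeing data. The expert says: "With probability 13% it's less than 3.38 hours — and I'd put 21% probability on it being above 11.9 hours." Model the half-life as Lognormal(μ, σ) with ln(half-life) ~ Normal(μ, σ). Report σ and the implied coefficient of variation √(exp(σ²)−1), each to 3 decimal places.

σ ≈ 0.651, CV ≈ 0.727

If T ~ Lognormal(μ,σ) then ln T ~ Normal(μ,σ), so the p-quantile of ln T is μ + z_p·σ.
ln(3.38) = 1.218 and ln(11.9) = 2.477; z_{0.13} = -1.126, z_{0.79} = 0.8064.
σ = (2.477 − 1.218)/(0.8064 − (-1.126)) = 0.651.
μ = 1.218 − (-1.126)·0.651 = 1.951.
CV = √(exp(σ²)−1) = √(exp(0.4241)−1) = 0.727.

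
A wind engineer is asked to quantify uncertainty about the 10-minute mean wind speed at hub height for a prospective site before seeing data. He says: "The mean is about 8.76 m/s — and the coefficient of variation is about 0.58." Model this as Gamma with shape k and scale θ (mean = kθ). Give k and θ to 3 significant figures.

For Gamma(k, scale θ): mean = kθ, variance = kθ², so CV = 1/√k.
CV = 0.58, hence k = 1/CV² = 2.97.
Then θ = mean/k = 8.76/2.97 = 2.95.

k ≈ 2.97, θ ≈ 2.95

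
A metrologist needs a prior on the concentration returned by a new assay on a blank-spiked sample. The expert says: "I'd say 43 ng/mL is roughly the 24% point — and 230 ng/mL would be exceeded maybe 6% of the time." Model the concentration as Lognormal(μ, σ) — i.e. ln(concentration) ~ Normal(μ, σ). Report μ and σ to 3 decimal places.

μ ≈ 4.285, σ ≈ 0.742

If T ~ Lognormal(μ,σ) then ln T ~ Normal(μ,σ), so the p-quantile of ln T is μ + z_p·σ.
ln(43) = 3.761 and ln(230) = 5.438; z_{0.24} = -0.7063, z_{0.94} = 1.555.
σ = (5.438 − 3.761)/(1.555 − (-0.7063)) = 0.742.
μ = 3.761 − (-0.7063)·0.742 = 4.285.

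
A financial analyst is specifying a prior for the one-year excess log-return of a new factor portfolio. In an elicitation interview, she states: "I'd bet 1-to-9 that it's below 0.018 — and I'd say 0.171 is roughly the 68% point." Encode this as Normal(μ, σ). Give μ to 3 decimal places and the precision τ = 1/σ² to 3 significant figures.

For Normal(μ,σ), the p-quantile is μ + z_p·σ. Here z_{0.1} = -1.282, z_{0.68} = 0.4677.
So 0.018 = μ − 1.282σ and 0.171 = μ + 0.4677σ.
Subtracting: σ = (0.171 − 0.018)/(0.4677 − (-1.282)) = 0.087.
Then μ = 0.018 − (-1.282)·0.087 = 0.130.
Precision τ = 1/σ² = 1/0.08747² = 131.

μ = 0.130, τ = 131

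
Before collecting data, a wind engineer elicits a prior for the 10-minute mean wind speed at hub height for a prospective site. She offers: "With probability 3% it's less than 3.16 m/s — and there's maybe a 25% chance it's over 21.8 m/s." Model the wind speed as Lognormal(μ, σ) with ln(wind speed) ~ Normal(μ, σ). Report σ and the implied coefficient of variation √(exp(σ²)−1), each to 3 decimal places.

If T ~ Lognormal(μ,σ) then ln T ~ Normal(μ,σ), so the p-quantile of ln T is μ + z_p·σ.
ln(3.16) = 1.151 and ln(21.8) = 3.082; z_{0.03} = -1.881, z_{0.75} = 0.6745.
σ = (3.082 − 1.151)/(0.6745 − (-1.881)) = 0.756.
μ = 1.151 − (-1.881)·0.756 = 2.572.
CV = √(exp(σ²)−1) = √(exp(0.5713)−1) = 0.878.

σ ≈ 0.756, CV ≈ 0.878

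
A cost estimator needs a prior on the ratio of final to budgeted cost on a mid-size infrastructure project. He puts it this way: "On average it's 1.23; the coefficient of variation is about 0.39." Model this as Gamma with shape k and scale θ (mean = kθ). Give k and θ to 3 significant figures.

For Gamma(k, scale θ): mean = kθ, variance = kθ², so CV = 1/√k.
CV = 0.39, hence k = 1/CV² = 6.57.
Then θ = mean/k = 1.23/6.57 = 0.187.

k ≈ 6.57, θ ≈ 0.187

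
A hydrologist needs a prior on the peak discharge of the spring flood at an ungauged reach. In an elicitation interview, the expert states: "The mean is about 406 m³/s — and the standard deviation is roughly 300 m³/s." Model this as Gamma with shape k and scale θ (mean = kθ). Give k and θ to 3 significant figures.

For Gamma(k, scale θ): mean = kθ, variance = kθ², so CV = 1/√k.
CV = SD/mean = 300/406 = 0.7389, hence k = 1/CV² = 1.83.
Then θ = mean/k = 406/1.83 = 222.

k ≈ 1.83, θ ≈ 222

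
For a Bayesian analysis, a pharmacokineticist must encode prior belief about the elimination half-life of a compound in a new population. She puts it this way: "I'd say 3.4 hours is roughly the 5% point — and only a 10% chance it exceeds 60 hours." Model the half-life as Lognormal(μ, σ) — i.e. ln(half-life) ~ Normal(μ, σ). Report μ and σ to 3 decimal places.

μ ≈ 2.837, σ ≈ 0.981

If T ~ Lognormal(μ,σ) then ln T ~ Normal(μ,σ), so the p-quantile of ln T is μ + z_p·σ.
ln(3.4) = 1.224 and ln(60) = 4.094; z_{0.05} = -1.645, z_{0.9} = 1.282.
σ = (4.094 − 1.224)/(1.282 − (-1.645)) = 0.981.
μ = 1.224 − (-1.645)·0.981 = 2.837.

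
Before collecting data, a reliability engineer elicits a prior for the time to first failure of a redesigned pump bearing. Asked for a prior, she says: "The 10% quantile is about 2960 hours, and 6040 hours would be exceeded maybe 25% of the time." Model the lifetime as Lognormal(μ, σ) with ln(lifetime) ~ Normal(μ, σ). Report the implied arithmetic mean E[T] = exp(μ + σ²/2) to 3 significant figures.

If T ~ Lognormal(μ,σ) then ln T ~ Normal(μ,σ), so the p-quantile of ln T is μ + z_p·σ.
ln(2960) = 7.993 and ln(6040) = 8.706; z_{0.1} = -1.282, z_{0.75} = 0.6745.
σ = (8.706 − 7.993)/(0.6745 − (-1.282)) = 0.365.
μ = 7.993 − (-1.282)·0.365 = 8.460.
E[T] = exp(μ + σ²/2) = exp(8.460 + 0.0665) = 5050 hours.

E[T] ≈ 5050 hours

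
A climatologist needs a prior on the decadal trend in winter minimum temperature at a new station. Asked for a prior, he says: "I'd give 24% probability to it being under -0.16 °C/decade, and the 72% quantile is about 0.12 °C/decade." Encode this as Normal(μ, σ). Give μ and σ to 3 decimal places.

μ = -0.007, σ = 0.217

For Normal(μ,σ), the p-quantile is μ + z_p·σ. Here z_{0.24} = -0.7063, z_{0.72} = 0.5828.
So -0.16 = μ − 0.7063σ and 0.12 = μ + 0.5828σ.
Subtracting: σ = (0.12 − -0.16)/(0.5828 − (-0.7063)) = 0.217.
Then μ = -0.16 − (-0.7063)·0.217 = -0.007.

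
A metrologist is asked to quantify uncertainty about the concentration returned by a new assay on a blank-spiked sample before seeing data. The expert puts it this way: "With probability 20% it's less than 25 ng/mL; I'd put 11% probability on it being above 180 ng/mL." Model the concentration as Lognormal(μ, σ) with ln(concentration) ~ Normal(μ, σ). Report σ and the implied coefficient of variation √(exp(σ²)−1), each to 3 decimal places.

σ ≈ 0.955, CV ≈ 1.219

If T ~ Lognormal(μ,σ) then ln T ~ Normal(μ,σ), so the p-quantile of ln T is μ + z_p·σ.
ln(25) = 3.219 and ln(180) = 5.193; z_{0.2} = -0.8416, z_{0.89} = 1.227.
σ = (5.193 − 3.219)/(1.227 − (-0.8416)) = 0.955.
μ = 3.219 − (-0.8416)·0.955 = 4.022.
CV = √(exp(σ²)−1) = √(exp(0.9111)−1) = 1.219.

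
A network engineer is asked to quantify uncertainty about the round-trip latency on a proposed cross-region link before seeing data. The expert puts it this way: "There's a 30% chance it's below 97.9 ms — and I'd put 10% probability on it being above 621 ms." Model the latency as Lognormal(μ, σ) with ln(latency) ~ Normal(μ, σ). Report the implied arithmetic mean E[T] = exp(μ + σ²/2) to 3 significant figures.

If T ~ Lognormal(μ,σ) then ln T ~ Normal(μ,σ), so the p-quantile of ln T is μ + z_p·σ.
ln(97.9) = 4.584 and ln(621) = 6.431; z_{0.3} = -0.5244, z_{0.9} = 1.282.
σ = (6.431 − 4.584)/(1.282 − (-0.5244)) = 1.023.
μ = 4.584 − (-0.5244)·1.023 = 5.120.
E[T] = exp(μ + σ²/2) = exp(5.120 + 0.5232) = 282 ms.

E[T] ≈ 282 ms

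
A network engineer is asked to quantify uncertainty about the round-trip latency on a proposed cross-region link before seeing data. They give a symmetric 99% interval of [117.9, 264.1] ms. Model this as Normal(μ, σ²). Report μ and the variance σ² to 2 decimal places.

A symmetric 99% interval runs μ ± z·σ with z = 2.576.
Half-width = 73.1, so σ = 73.1/2.576 = 28.379 and σ² = 805.38.
μ is the interval midpoint, 191.00.

μ = 191.00, σ² = 805.38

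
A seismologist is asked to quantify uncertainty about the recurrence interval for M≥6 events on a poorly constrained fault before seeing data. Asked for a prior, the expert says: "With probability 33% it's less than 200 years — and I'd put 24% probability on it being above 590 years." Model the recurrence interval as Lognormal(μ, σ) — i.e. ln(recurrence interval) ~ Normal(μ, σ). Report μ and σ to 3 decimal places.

μ ≈ 5.714, σ ≈ 0.944

If T ~ Lognormal(μ,σ) then ln T ~ Normal(μ,σ), so the p-quantile of ln T is μ + z_p·σ.
ln(200) = 5.298 and ln(590) = 6.38; z_{0.33} = -0.4399, z_{0.76} = 0.7063.
σ = (6.38 − 5.298)/(0.7063 − (-0.4399)) = 0.944.
μ = 5.298 − (-0.4399)·0.944 = 5.714.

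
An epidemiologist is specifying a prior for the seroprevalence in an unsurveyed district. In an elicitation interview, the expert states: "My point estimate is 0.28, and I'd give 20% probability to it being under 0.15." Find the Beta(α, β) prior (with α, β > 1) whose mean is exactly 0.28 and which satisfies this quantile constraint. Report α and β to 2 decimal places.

With mean 0.28 fixed, write α = 0.28s, β = 0.72s where s = α+β.
Need P(θ < 0.15) = 0.2 under Beta(0.28s, 0.72s). Normal approximation: (q−m)/√(m(1−m)/s) ≈ z_{0.2} = -0.842, so s ≈ 0.28·0.72·(-0.842)²/(0.15−0.28)² = 8.4.
At s = 8.4: P(θ<0.15) ≈ 0.205. Adjusting to match 0.2 gives s ≈ 8.74.
So α = 0.28·8.74 ≈ 2.45, β = 0.72·8.74 ≈ 6.29.

α ≈ 2.45, β ≈ 6.29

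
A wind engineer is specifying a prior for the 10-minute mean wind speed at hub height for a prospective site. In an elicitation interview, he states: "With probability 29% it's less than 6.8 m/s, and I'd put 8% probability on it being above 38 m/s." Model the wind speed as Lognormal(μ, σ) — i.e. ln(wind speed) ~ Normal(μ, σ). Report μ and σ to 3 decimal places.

μ ≈ 2.403, σ ≈ 0.879

If T ~ Lognormal(μ,σ) then ln T ~ Normal(μ,σ), so the p-quantile of ln T is μ + z_p·σ.
ln(6.8) = 1.917 and ln(38) = 3.638; z_{0.29} = -0.5534, z_{0.92} = 1.405.
σ = (3.638 − 1.917)/(1.405 − (-0.5534)) = 0.879.
μ = 1.917 − (-0.5534)·0.879 = 2.403.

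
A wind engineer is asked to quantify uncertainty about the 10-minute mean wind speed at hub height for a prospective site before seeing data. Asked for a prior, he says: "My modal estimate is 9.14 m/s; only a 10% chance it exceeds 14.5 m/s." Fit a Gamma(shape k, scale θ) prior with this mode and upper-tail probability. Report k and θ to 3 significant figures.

Gamma(k,θ) with k>1 has mode (k−1)θ, so θ = 9.14/(k−1).
Need P(X < 14.5) = 0.9 with θ tied to k this way. Start at k = 2, θ = 9.14: P(X<14.5) ≈ 0.471.
Too low — raise k to concentrate. Iterating converges to k ≈ 9.81.
Then θ = 9.14/(9.81−1) ≈ 1.04.

k ≈ 9.81, θ ≈ 1.04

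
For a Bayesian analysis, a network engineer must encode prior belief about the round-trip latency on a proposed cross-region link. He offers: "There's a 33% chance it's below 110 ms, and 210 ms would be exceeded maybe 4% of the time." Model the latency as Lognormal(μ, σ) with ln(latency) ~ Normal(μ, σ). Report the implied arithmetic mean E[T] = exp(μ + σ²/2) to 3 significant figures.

E[T] ≈ 131 ms

If T ~ Lognormal(μ,σ) then ln T ~ Normal(μ,σ), so the p-quantile of ln T is μ + z_p·σ.
ln(110) = 4.7 and ln(210) = 5.347; z_{0.33} = -0.4399, z_{0.96} = 1.751.
σ = (5.347 − 4.7)/(1.751 − (-0.4399)) = 0.295.
μ = 4.7 − (-0.4399)·0.295 = 4.830.
E[T] = exp(μ + σ²/2) = exp(4.830 + 0.0436) = 131 ms.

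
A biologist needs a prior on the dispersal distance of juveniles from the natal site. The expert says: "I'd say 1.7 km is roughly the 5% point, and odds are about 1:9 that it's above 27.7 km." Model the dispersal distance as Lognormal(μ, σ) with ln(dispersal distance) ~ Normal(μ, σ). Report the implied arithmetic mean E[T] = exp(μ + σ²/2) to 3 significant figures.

If T ~ Lognormal(μ,σ) then ln T ~ Normal(μ,σ), so the p-quantile of ln T is μ + z_p·σ.
ln(1.7) = 0.5306 and ln(27.7) = 3.321; z_{0.05} = -1.645, z_{0.9} = 1.282.
σ = (3.321 − 0.5306)/(1.282 − (-1.645)) = 0.954.
μ = 0.5306 − (-1.645)·0.954 = 2.099.
E[T] = exp(μ + σ²/2) = exp(2.099 + 0.4547) = 12.9 km.

E[T] ≈ 12.9 km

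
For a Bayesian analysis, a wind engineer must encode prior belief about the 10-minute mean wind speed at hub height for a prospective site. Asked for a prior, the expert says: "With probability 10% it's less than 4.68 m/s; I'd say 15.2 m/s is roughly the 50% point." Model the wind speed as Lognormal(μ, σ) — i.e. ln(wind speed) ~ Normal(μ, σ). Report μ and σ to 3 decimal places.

If T ~ Lognormal(μ,σ) then ln T ~ Normal(μ,σ), so the p-quantile of ln T is μ + z_p·σ.
ln(4.68) = 1.543 and ln(15.2) = 2.721; z_{0.1} = -1.282, z_{0.5} = 0.
σ = (2.721 − 1.543)/(0 − (-1.282)) = 0.919.
μ = 1.543 − (-1.282)·0.919 = 2.721.

μ ≈ 2.721, σ ≈ 0.919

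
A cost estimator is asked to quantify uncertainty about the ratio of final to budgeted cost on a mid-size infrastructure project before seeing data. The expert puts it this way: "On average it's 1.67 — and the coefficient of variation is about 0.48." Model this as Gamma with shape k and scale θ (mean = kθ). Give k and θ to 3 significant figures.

k ≈ 4.34, θ ≈ 0.385

For Gamma(k, scale θ): mean = kθ, variance = kθ², so CV = 1/√k.
CV = 0.48, hence k = 1/CV² = 4.34.
Then θ = mean/k = 1.67/4.34 = 0.385.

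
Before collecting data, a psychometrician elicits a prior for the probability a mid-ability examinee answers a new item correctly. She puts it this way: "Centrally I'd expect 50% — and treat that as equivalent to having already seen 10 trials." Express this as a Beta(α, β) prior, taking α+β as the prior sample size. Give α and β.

α = 5, β = 5

Under the effective-sample-size interpretation, Beta(α, β) has prior mean α/(α+β) and prior sample size α+β.
So α+β = 10 and α/(α+β) = 0.5, giving α = 0.5·10 = 5 and β = 10 − 5 = 5.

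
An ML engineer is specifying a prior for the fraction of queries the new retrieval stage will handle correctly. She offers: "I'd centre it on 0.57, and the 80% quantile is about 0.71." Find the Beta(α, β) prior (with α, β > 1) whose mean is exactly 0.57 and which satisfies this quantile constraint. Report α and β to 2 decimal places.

α ≈ 5.19, β ≈ 3.92

With mean 0.57 fixed, write α = 0.57s, β = 0.43s where s = α+β.
Need P(θ < 0.71) = 0.8 under Beta(0.57s, 0.43s). Normal approximation: (q−m)/√(m(1−m)/s) ≈ z_{0.8} = 0.842, so s ≈ 0.57·0.43·(0.842)²/(0.71−0.57)² = 8.9.
At s = 8.9: P(θ<0.71) ≈ 0.796. Adjusting to match 0.8 gives s ≈ 9.11.
So α = 0.57·9.11 ≈ 5.19, β = 0.43·9.11 ≈ 3.92.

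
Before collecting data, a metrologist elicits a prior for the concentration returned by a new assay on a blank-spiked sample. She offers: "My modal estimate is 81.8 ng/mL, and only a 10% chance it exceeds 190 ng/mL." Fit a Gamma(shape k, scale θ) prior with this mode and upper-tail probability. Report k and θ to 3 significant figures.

k ≈ 3.71, θ ≈ 30.2

Gamma(k,θ) with k>1 has mode (k−1)θ, so θ = 81.8/(k−1).
Need P(X < 190) = 0.9 with θ tied to k this way. Start at k = 2, θ = 81.8: P(X<190) ≈ 0.674.
Too low — raise k to concentrate. Iterating converges to k ≈ 3.71.
Then θ = 81.8/(3.71−1) ≈ 30.2.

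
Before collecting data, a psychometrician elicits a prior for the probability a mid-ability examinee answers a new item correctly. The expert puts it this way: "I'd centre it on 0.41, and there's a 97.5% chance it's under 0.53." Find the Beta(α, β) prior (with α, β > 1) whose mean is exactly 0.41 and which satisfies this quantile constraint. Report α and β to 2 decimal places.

With mean 0.41 fixed, write α = 0.41s, β = 0.59s where s = α+β.
Need P(θ < 0.53) = 0.975 under Beta(0.41s, 0.59s). Normal approximation: (q−m)/√(m(1−m)/s) ≈ z_{0.975} = 1.96, so s ≈ 0.41·0.59·(1.96)²/(0.53−0.41)² = 64.5.
At s = 64.5: P(θ<0.53) ≈ 0.974. Adjusting to match 0.975 gives s ≈ 65.94.
So α = 0.41·65.94 ≈ 27.03, β = 0.59·65.94 ≈ 38.90.

α ≈ 27.03, β ≈ 38.90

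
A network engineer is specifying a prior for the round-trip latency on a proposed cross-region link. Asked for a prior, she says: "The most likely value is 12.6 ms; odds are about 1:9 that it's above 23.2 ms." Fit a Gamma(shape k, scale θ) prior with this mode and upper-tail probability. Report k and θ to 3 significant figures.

k ≈ 6.12, θ ≈ 2.46

Gamma(k,θ) with k>1 has mode (k−1)θ, so θ = 12.6/(k−1).
Need P(X < 23.2) = 0.9 with θ tied to k this way. Start at k = 2, θ = 12.6: P(X<23.2) ≈ 0.549.
Too low — raise k to concentrate. Iterating converges to k ≈ 6.12.
Then θ = 12.6/(6.12−1) ≈ 2.46.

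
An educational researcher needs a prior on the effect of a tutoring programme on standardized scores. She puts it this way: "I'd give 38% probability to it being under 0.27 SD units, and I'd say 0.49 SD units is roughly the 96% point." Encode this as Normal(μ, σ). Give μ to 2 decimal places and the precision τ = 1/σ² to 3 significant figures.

The p-quantile of Normal(μ,σ) is μ + z_p·σ, with z_{0.38} = -0.3055 and z_{0.96} = 1.751.
Eliminate σ: μ = (z₂·x₁ − z₁·x₂)/(z₂ − z₁) = (1.751·0.27 − (-0.3055)·0.49)/2.056 = 0.30.
Then σ = (x₂ − x₁)/(z₂ − z₁) = (0.49 − 0.27)/2.056 = 0.11.
Precision τ = 1/σ² = 1/0.107² = 87.4.

μ = 0.30, τ = 87.4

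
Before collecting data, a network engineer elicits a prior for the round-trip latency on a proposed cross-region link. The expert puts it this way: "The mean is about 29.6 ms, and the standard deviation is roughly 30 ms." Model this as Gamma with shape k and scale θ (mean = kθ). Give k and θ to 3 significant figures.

k ≈ 0.974, θ ≈ 30.4

For Gamma(k, scale θ): mean = kθ, variance = kθ², so CV = 1/√k.
CV = SD/mean = 30/29.6 = 1.014, hence k = 1/CV² = 0.974.
Then θ = mean/k = 29.6/0.974 = 30.4.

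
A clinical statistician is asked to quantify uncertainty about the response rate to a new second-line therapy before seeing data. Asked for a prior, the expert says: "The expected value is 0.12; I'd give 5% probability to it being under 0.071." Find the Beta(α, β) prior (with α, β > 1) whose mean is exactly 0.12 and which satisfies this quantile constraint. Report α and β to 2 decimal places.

α ≈ 11.75, β ≈ 86.18

With mean 0.12 fixed, write α = 0.12s, β = 0.88s where s = α+β.
Need P(θ < 0.071) = 0.05 under Beta(0.12s, 0.88s). Normal approximation: (q−m)/√(m(1−m)/s) ≈ z_{0.05} = -1.64, so s ≈ 0.12·0.88·(-1.64)²/(0.071−0.12)² = 119.0.
At s = 119.0: P(θ<0.071) ≈ 0.034. Adjusting to match 0.05 gives s ≈ 97.93.
So α = 0.12·97.93 ≈ 11.75, β = 0.88·97.93 ≈ 86.18.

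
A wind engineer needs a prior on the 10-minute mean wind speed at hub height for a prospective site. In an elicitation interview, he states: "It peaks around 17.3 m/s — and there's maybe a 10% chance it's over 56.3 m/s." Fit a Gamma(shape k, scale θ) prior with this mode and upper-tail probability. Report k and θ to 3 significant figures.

Gamma(k,θ) with k>1 has mode (k−1)θ, so θ = 17.3/(k−1).
Need P(X < 56.3) = 0.9 with θ tied to k this way. Start at k = 2, θ = 17.3: P(X<56.3) ≈ 0.836.
Too low — raise k to concentrate. Iterating converges to k ≈ 2.36.
Then θ = 17.3/(2.36−1) ≈ 12.8.

k ≈ 2.36, θ ≈ 12.8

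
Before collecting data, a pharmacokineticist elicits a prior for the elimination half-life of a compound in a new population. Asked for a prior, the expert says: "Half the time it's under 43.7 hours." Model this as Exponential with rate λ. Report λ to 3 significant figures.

Exponential median = ln 2 / λ, so λ = ln 2 / 43.7 = 0.0159.

λ ≈ 0.0159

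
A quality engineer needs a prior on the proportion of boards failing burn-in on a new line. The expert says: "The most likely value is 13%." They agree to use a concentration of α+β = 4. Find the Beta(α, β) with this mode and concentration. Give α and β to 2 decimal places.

α = 1.26, β = 2.74

For α,β > 1 the Beta mode is (α−1)/(α+β−2). With α+β = 4, the mode is (α−1)/2.
Set (α−1)/2 = 0.13 → α = 1 + 0.13·2 = 1.26.
β = 4 − α = 2.74.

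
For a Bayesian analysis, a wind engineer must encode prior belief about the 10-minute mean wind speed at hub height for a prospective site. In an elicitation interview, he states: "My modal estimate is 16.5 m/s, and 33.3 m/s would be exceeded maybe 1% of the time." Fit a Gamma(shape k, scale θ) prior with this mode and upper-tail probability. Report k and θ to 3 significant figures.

k ≈ 10.9, θ ≈ 1.66

Gamma(k,θ) with k>1 has mode (k−1)θ, so θ = 16.5/(k−1).
Need P(X < 33.3) = 0.99 with θ tied to k this way. Start at k = 2, θ = 16.5: P(X<33.3) ≈ 0.599.
Too low — raise k to concentrate. Iterating converges to k ≈ 10.9.
Then θ = 16.5/(10.9−1) ≈ 1.66.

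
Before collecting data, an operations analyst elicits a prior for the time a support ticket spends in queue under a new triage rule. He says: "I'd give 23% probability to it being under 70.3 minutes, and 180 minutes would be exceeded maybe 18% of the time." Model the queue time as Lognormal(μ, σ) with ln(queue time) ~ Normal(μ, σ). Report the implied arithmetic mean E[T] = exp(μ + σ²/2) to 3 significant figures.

E[T] ≈ 126 minutes

If T ~ Lognormal(μ,σ) then ln T ~ Normal(μ,σ), so the p-quantile of ln T is μ + z_p·σ.
ln(70.3) = 4.253 and ln(180) = 5.193; z_{0.23} = -0.7388, z_{0.82} = 0.9154.
σ = (5.193 − 4.253)/(0.9154 − (-0.7388)) = 0.568.
μ = 4.253 − (-0.7388)·0.568 = 4.673.
E[T] = exp(μ + σ²/2) = exp(4.673 + 0.1615) = 126 minutes.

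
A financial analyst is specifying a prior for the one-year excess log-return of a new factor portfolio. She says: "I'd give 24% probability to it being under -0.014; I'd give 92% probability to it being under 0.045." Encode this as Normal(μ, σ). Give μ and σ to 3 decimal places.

For Normal(μ,σ), the p-quantile is μ + z_p·σ. Here z_{0.24} = -0.7063, z_{0.92} = 1.405.
So -0.014 = μ − 0.7063σ and 0.045 = μ + 1.405σ.
Subtracting: σ = (0.045 − -0.014)/(1.405 − (-0.7063)) = 0.028.
Then μ = -0.014 − (-0.7063)·0.028 = 0.006.

μ = 0.006, σ = 0.028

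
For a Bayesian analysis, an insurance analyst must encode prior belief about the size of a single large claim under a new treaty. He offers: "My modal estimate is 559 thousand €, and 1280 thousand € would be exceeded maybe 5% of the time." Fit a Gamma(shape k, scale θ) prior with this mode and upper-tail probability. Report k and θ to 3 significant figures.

Gamma(k,θ) with k>1 has mode (k−1)θ, so θ = 559/(k−1).
Need P(X < 1280) = 0.95 with θ tied to k this way. Start at k = 2, θ = 559: P(X<1280) ≈ 0.667.
Too low — raise k to concentrate. Iterating converges to k ≈ 4.99.
Then θ = 559/(4.99−1) ≈ 140.

k ≈ 4.99, θ ≈ 140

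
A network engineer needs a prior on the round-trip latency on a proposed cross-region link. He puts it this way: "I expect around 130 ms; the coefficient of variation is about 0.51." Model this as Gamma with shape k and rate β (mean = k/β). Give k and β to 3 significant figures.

For Gamma(k, rate β): mean = k/β, variance = k/β², so CV = 1/√k.
CV = 0.51, hence k = 1/CV² = 3.84.
Then β = k/mean = 3.84/130 = 0.0296.

k ≈ 3.84, β ≈ 0.0296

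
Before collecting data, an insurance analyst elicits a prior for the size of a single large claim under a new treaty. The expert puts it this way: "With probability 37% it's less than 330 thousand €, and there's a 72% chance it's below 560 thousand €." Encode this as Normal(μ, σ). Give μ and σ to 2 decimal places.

For Normal(μ,σ), the p-quantile is μ + z_p·σ. Here z_{0.37} = -0.3319, z_{0.72} = 0.5828.
So 330 = μ − 0.3319σ and 560 = μ + 0.5828σ.
Subtracting: σ = (560 − 330)/(0.5828 − (-0.3319)) = 251.45.
Then μ = 330 − (-0.3319)·251.45 = 413.44.

μ = 413.44, σ = 251.45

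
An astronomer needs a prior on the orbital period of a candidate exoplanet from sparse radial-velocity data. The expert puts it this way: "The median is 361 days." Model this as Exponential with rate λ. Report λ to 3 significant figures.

Exponential median = ln 2 / λ, so λ = ln 2 / 361.0 = 0.00192.

λ ≈ 0.00192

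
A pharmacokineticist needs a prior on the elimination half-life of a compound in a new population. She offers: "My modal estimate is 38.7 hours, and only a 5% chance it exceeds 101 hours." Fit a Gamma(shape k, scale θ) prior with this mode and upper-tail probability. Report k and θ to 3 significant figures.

k ≈ 3.94, θ ≈ 13.2

Gamma(k,θ) with k>1 has mode (k−1)θ, so θ = 38.7/(k−1).
Need P(X < 101) = 0.95 with θ tied to k this way. Start at k = 2, θ = 38.7: P(X<101) ≈ 0.735.
Too low — raise k to concentrate. Iterating converges to k ≈ 3.94.
Then θ = 38.7/(3.94−1) ≈ 13.2.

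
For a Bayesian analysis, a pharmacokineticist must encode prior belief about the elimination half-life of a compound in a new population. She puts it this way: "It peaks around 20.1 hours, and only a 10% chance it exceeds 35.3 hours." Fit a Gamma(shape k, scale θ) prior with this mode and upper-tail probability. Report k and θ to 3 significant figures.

k ≈ 6.99, θ ≈ 3.36

Gamma(k,θ) with k>1 has mode (k−1)θ, so θ = 20.1/(k−1).
Need P(X < 35.3) = 0.9 with θ tied to k this way. Start at k = 2, θ = 20.1: P(X<35.3) ≈ 0.524.
Too low — raise k to concentrate. Iterating converges to k ≈ 6.99.
Then θ = 20.1/(6.99−1) ≈ 3.36.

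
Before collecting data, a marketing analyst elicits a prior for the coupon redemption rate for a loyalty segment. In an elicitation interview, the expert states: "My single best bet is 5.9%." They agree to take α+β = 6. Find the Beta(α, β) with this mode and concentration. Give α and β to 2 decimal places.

α = 1.24, β = 4.76

For α,β > 1 the Beta mode is (α−1)/(α+β−2). With α+β = 6, the mode is (α−1)/4.
Set (α−1)/4 = 0.059 → α = 1 + 0.059·4 = 1.24.
β = 6 − α = 4.76.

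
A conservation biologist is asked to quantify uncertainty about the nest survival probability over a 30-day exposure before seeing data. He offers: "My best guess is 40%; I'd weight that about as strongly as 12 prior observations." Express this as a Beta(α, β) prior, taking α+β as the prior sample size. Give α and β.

Under the effective-sample-size interpretation, Beta(α, β) has prior mean α/(α+β) and prior sample size α+β.
So α+β = 12 and α/(α+β) = 0.4, giving α = 0.4·12 = 4.8 and β = 12 − 4.8 = 7.2.

α = 4.8, β = 7.2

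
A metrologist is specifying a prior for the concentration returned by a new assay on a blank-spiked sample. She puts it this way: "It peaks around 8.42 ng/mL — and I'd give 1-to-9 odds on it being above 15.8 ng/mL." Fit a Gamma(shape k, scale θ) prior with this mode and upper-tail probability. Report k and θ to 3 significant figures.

Gamma(k,θ) with k>1 has mode (k−1)θ, so θ = 8.42/(k−1).
Need P(X < 15.8) = 0.9 with θ tied to k this way. Start at k = 2, θ = 8.42: P(X<15.8) ≈ 0.560.
Too low — raise k to concentrate. Iterating converges to k ≈ 5.82.
Then θ = 8.42/(5.82−1) ≈ 1.75.

k ≈ 5.82, θ ≈ 1.75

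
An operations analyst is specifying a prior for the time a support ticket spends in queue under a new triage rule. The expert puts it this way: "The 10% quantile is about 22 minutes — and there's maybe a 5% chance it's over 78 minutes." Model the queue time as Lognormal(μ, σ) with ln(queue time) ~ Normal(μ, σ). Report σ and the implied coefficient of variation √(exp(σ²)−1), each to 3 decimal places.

If T ~ Lognormal(μ,σ) then ln T ~ Normal(μ,σ), so the p-quantile of ln T is μ + z_p·σ.
ln(22) = 3.091 and ln(78) = 4.357; z_{0.1} = -1.282, z_{0.95} = 1.645.
σ = (4.357 − 3.091)/(1.645 − (-1.282)) = 0.432.
μ = 3.091 − (-1.282)·0.432 = 3.645.
CV = √(exp(σ²)−1) = √(exp(0.1871)−1) = 0.454.

σ ≈ 0.432, CV ≈ 0.454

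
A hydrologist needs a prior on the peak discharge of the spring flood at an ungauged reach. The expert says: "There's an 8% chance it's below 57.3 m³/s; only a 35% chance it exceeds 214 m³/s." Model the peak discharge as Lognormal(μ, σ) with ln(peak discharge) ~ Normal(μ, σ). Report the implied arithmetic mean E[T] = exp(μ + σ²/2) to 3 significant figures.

If T ~ Lognormal(μ,σ) then ln T ~ Normal(μ,σ), so the p-quantile of ln T is μ + z_p·σ.
ln(57.3) = 4.048 and ln(214) = 5.366; z_{0.08} = -1.405, z_{0.65} = 0.3853.
σ = (5.366 − 4.048)/(0.3853 − (-1.405)) = 0.736.
μ = 4.048 − (-1.405)·0.736 = 5.082.
E[T] = exp(μ + σ²/2) = exp(5.082 + 0.2708) = 211 m³/s.

E[T] ≈ 211 m³/s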